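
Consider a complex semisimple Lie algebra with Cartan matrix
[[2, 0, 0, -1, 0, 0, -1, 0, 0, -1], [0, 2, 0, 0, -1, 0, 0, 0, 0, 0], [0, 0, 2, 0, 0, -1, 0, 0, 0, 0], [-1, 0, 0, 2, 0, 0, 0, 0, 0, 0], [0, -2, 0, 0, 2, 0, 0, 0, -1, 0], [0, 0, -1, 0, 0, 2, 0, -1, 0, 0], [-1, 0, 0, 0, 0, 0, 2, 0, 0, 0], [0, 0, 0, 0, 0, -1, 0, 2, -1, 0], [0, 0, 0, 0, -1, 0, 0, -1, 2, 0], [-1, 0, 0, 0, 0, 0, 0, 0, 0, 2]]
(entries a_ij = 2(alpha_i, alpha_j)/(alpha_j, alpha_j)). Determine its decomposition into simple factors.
The diagram associated to this matrix has two connected components: the simple roots {alpha_2, alpha_3, alpha_5, alpha_6, alpha_8, alpha_9} form a chain of 6 nodes with a double edge at one end; the terminal node there is the unique short simple root (B_6), and {alpha_1, alpha_4, alpha_7, alpha_10} form a chain of 2 nodes with a fork of two nodes at one end (D_4). A semisimple Lie algebra decomposes uniquely as the direct sum of simple ideals, one per connected component of its Dynkin diagram, so g ≅ B_6 ⊕ D_4 (dimension 78 + 28 = 106).

B_6 (so(13)) + D_4 (so(8))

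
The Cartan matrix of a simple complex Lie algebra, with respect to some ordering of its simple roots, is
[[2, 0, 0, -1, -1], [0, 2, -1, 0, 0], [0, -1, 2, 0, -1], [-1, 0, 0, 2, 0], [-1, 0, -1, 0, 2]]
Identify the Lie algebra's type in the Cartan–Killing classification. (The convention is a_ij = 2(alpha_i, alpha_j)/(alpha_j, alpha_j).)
A_5

The matrix has rank 5 with 2's on the diagonal. Reading the off-diagonal entries as Dynkin edges (a single edge where a_ij = a_ji = -1; a double or triple edge where a_ij * a_ji = 2 or 3), the diagram is a chain of 5 nodes with single edges (A_5). One simple-root ordering that puts it in standard form is (alpha_2, alpha_3, alpha_5, alpha_1, alpha_4). So the algebra is type A_5, i.e. sl(6).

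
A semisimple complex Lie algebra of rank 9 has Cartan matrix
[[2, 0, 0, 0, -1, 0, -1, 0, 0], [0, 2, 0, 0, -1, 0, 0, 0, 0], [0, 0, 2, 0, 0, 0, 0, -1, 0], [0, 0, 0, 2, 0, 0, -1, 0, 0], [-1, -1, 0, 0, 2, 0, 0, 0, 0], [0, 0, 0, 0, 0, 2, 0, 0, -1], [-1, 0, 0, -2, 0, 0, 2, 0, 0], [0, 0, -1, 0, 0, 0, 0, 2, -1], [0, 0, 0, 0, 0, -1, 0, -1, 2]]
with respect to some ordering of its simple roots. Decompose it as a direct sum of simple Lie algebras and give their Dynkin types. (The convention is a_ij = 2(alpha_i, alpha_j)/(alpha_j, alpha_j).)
The diagram associated to this matrix has two connected components: the simple roots {alpha_3, alpha_6, alpha_8, alpha_9} form a chain of 4 nodes with single edges (A_4), and {alpha_1, alpha_2, alpha_4, alpha_5, alpha_7} form a chain of 5 nodes with a double edge at one end; the terminal node there is the unique short simple root (B_5). A semisimple Lie algebra decomposes uniquely as the direct sum of simple ideals, one per connected component of its Dynkin diagram, so g ≅ A_4 ⊕ B_5 (dimension 24 + 55 = 79).

A4 + B5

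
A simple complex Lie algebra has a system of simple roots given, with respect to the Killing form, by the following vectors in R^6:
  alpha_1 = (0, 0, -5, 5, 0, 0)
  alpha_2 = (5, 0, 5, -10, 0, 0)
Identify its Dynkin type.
Compute the Cartan integers a_ij = 2(alpha_i, alpha_j)/(alpha_j, alpha_j); the resulting 2x2 Cartan matrix is
[[2, -1], [-3, 2]].
The roots have two lengths (squared-length ratio 3:1); the short ones are alpha_{1}. The associated Dynkin diagram is two nodes joined by a triple edge (G_2), so the type is G_2.

G2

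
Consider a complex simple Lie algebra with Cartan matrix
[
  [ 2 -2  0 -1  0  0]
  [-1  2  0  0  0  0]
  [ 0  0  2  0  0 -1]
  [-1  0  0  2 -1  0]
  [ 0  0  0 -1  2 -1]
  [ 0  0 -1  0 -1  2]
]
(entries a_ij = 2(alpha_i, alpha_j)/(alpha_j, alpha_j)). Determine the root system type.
The matrix has rank 6 with 2's on the diagonal. Reading the off-diagonal entries as Dynkin edges (a single edge where a_ij = a_ji = -1; a double or triple edge where a_ij * a_ji = 2 or 3), the diagram is a chain of 6 nodes with a double edge at one end; the terminal node there is the unique short simple root (B_6). One simple-root ordering that puts it in standard form is (alpha_3, alpha_6, alpha_5, alpha_4, alpha_1, alpha_2). So the algebra is type B_6, i.e. so(13).

type B_6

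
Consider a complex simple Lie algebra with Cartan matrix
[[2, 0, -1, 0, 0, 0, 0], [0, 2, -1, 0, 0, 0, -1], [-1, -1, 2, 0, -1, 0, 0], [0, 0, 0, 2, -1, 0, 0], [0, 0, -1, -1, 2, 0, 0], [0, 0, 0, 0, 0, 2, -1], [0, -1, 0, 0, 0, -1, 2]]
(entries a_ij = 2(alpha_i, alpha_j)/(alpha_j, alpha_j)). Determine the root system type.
The matrix has rank 7 with 2's on the diagonal. Reading the off-diagonal entries as Dynkin edges (a single edge where a_ij = a_ji = -1; a double or triple edge where a_ij * a_ji = 2 or 3), the diagram is a chain of 6 nodes with one extra node attached to the third node from one end (E_7). One simple-root ordering that puts it in standard form is (alpha_4, alpha_1, alpha_5, alpha_3, alpha_2, alpha_7, alpha_6). So the algebra is type E_7.

type E_7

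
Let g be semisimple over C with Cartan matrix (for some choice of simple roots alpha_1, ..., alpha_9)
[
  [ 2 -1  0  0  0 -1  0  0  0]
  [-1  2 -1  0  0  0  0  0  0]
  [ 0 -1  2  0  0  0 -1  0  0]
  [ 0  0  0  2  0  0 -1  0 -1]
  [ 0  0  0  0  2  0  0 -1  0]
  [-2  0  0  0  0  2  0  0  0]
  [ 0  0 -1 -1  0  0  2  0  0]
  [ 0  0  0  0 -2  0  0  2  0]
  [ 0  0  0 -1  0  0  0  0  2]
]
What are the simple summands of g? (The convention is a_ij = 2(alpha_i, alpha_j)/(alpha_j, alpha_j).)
B2 + C7

The diagram associated to this matrix has two connected components: the simple roots {alpha_5, alpha_8} form a chain of 2 nodes with a double edge at one end; the terminal node there is the unique short simple root (B_2), and {alpha_1, alpha_2, alpha_3, alpha_4, alpha_6, alpha_7, alpha_9} form a chain of 7 nodes with a double edge at one end; the terminal node there is the unique long simple root (C_7). A semisimple Lie algebra decomposes uniquely as the direct sum of simple ideals, one per connected component of its Dynkin diagram, so g ≅ B_2 ⊕ C_7 (dimension 10 + 105 = 115).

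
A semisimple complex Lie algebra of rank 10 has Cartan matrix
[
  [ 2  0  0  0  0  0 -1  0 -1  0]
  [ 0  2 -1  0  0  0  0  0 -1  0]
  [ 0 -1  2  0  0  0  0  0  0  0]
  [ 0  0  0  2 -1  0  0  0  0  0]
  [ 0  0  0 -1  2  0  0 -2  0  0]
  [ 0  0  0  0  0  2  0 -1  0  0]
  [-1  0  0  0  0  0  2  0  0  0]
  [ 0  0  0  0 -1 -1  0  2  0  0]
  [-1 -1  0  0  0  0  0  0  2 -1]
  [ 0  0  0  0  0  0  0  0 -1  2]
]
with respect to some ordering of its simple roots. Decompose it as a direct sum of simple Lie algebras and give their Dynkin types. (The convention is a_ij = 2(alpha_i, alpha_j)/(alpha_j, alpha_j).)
The diagram associated to this matrix has two connected components: the simple roots {alpha_1, alpha_2, alpha_3, alpha_7, alpha_9, alpha_10} form a chain of 5 nodes with one extra node attached to the third node from one end (E_6), and {alpha_4, alpha_5, alpha_6, alpha_8} form a chain of 4 nodes with a double edge between the middle two (F_4). A semisimple Lie algebra decomposes uniquely as the direct sum of simple ideals, one per connected component of its Dynkin diagram, so g ≅ E_6 ⊕ F_4 (dimension 78 + 52 = 130).

E6 ⊕ F4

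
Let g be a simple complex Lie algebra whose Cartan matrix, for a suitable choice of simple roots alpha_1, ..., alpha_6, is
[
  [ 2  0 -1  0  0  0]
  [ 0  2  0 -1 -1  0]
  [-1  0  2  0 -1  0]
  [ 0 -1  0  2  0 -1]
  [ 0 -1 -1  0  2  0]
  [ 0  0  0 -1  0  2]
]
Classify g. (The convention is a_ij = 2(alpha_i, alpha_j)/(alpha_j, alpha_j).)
A6

The matrix has rank 6 with 2's on the diagonal. Reading the off-diagonal entries as Dynkin edges (a single edge where a_ij = a_ji = -1; a double or triple edge where a_ij * a_ji = 2 or 3), the diagram is a chain of 6 nodes with single edges (A_6). One simple-root ordering that puts it in standard form is (alpha_1, alpha_3, alpha_5, alpha_2, alpha_4, alpha_6). So the algebra is type A_6, i.e. sl(7).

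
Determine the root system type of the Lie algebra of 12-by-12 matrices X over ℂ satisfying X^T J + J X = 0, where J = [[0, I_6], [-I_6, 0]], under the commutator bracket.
This is sp(12), which has dimension 12(12+1)/2 = 78 and rank 12/2 = 6. In the classification of classical Lie algebras, the symplectic algebra sp(2n) has type C_n; here n = 6, so the Dynkin diagram is a chain of 6 nodes with a double edge at one end; the terminal node there is the unique long simple root (C_6). Hence the type is C_6.

C_6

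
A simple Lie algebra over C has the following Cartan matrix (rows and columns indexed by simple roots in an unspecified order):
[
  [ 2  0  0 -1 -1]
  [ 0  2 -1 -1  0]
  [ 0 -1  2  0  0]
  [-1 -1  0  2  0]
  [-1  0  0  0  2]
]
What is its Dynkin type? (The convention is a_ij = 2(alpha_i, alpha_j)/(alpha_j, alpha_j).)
A5

The matrix has rank 5 with 2's on the diagonal. Reading the off-diagonal entries as Dynkin edges (a single edge where a_ij = a_ji = -1; a double or triple edge where a_ij * a_ji = 2 or 3), the diagram is a chain of 5 nodes with single edges (A_5). One simple-root ordering that puts it in standard form is (alpha_5, alpha_1, alpha_4, alpha_2, alpha_3). So the algebra is type A_5, i.e. sl(6).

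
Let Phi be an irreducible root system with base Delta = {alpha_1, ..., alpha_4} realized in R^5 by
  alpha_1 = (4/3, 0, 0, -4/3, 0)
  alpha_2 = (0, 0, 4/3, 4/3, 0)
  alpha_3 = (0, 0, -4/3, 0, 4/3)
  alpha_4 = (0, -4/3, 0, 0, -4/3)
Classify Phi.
type A_4

Compute the Cartan integers a_ij = 2(alpha_i, alpha_j)/(alpha_j, alpha_j); the resulting 4x4 Cartan matrix is
[[2, -1, 0, 0], [-1, 2, -1, 0], [0, -1, 2, -1], [0, 0, -1, 2]].
All simple roots have the same length, so the diagram is simply laced. The associated Dynkin diagram is a chain of 4 nodes with single edges (A_4), so the type is A_4 (the algebra sl(5)).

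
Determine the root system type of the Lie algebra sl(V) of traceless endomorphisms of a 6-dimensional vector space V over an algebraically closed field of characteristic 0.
This is sl(6), which has dimension 6^2 - 1 = 35 and rank 6 - 1 = 5 (a Cartan subalgebra is the diagonal traceless matrices). In the classification of classical Lie algebras, the special linear algebra sl(n+1) has type A_n; here n = 5, so the Dynkin diagram is a chain of 5 nodes with single edges (A_5). Hence the type is A_5.

A_5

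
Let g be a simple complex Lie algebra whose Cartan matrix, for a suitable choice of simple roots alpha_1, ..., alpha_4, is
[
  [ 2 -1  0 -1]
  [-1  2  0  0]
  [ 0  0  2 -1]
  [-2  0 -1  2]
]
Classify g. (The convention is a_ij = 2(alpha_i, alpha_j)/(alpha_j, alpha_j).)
F4

The matrix has rank 4 with 2's on the diagonal. Reading the off-diagonal entries as Dynkin edges (a single edge where a_ij = a_ji = -1; a double or triple edge where a_ij * a_ji = 2 or 3), the diagram is a chain of 4 nodes with a double edge between the middle two (F_4). One simple-root ordering that puts it in standard form is (alpha_3, alpha_4, alpha_1, alpha_2). So the algebra is type F_4.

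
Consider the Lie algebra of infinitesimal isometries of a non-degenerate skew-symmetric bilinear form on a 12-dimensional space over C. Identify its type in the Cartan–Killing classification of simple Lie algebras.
This is sp(12), which has dimension 12(12+1)/2 = 78 and rank 12/2 = 6. In the classification of classical Lie algebras, the symplectic algebra sp(2n) has type C_n; here n = 6, so the Dynkin diagram is a chain of 6 nodes with a double edge at one end; the terminal node there is the unique long simple root (C_6). Hence the type is C_6.

C_6 (sp(12))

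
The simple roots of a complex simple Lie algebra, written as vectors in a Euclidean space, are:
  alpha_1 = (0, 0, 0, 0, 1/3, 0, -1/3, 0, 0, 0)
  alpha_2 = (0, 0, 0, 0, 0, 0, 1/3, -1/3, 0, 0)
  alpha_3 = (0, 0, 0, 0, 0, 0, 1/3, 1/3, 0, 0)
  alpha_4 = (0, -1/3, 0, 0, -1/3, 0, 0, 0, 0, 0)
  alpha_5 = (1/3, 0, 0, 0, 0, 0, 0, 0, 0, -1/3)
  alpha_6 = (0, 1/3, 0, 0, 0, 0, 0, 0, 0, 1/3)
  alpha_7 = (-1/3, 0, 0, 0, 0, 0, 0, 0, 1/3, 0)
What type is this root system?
Compute the Cartan integers a_ij = 2(alpha_i, alpha_j)/(alpha_j, alpha_j); the resulting 7x7 Cartan matrix is
[[2, -1, -1, -1, 0, 0, 0], [-1, 2, 0, 0, 0, 0, 0], [-1, 0, 2, 0, 0, 0, 0], [-1, 0, 0, 2, 0, -1, 0], [0, 0, 0, 0, 2, -1, -1], [0, 0, 0, -1, -1, 2, 0], [0, 0, 0, 0, -1, 0, 2]].
All simple roots have the same length, so the diagram is simply laced. The associated Dynkin diagram is a chain of 5 nodes with a fork of two nodes at one end (D_7), so the type is D_7 (the algebra so(14)).

D_7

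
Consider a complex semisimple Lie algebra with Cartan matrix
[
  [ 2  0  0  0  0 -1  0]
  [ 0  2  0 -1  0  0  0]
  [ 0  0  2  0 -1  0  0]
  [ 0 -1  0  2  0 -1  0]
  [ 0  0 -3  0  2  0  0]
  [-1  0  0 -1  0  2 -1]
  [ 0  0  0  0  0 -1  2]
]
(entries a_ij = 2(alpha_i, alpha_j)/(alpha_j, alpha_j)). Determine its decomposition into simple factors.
D5 ⊕ G2

The diagram associated to this matrix has two connected components: the simple roots {alpha_1, alpha_2, alpha_4, alpha_6, alpha_7} form a chain of 3 nodes with a fork of two nodes at one end (D_5), and {alpha_3, alpha_5} form two nodes joined by a triple edge (G_2). A semisimple Lie algebra decomposes uniquely as the direct sum of simple ideals, one per connected component of its Dynkin diagram, so g ≅ D_5 ⊕ G_2 (dimension 45 + 14 = 59).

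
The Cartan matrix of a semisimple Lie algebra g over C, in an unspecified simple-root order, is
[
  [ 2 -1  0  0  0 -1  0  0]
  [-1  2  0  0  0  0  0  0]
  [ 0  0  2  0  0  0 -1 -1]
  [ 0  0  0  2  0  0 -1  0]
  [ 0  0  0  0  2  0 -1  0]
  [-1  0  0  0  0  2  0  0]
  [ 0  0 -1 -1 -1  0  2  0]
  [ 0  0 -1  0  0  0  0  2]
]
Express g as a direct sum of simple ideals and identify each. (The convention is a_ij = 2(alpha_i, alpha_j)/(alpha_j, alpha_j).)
A_3 (sl(4)) + D_5 (so(10))

The diagram associated to this matrix has two connected components: the simple roots {alpha_1, alpha_2, alpha_6} form a chain of 3 nodes with single edges (A_3), and {alpha_3, alpha_4, alpha_5, alpha_7, alpha_8} form a chain of 3 nodes with a fork of two nodes at one end (D_5). A semisimple Lie algebra decomposes uniquely as the direct sum of simple ideals, one per connected component of its Dynkin diagram, so g ≅ A_3 ⊕ D_5 (dimension 15 + 45 = 60).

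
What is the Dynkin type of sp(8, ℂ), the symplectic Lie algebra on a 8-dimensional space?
This is sp(8), which has dimension 8(8+1)/2 = 36 and rank 8/2 = 4. In the classification of classical Lie algebras, the symplectic algebra sp(2n) has type C_n; here n = 4, so the Dynkin diagram is a chain of 4 nodes with a double edge at one end; the terminal node there is the unique long simple root (C_4). Hence the type is C_4.

C4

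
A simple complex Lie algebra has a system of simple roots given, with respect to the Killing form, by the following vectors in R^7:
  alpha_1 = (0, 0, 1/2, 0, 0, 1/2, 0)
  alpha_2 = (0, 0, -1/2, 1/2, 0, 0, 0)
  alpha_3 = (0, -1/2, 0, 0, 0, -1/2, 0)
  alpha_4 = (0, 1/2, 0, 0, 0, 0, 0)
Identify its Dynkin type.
Compute the Cartan integers a_ij = 2(alpha_i, alpha_j)/(alpha_j, alpha_j); the resulting 4x4 Cartan matrix is
[[2, -1, -1, 0], [-1, 2, 0, 0], [-1, 0, 2, -2], [0, 0, -1, 2]].
The roots have two lengths (squared-length ratio 2:1); the short ones are alpha_{4}. The associated Dynkin diagram is a chain of 4 nodes with a double edge at one end; the terminal node there is the unique short simple root (B_4), so the type is B_4 (the algebra so(9)).

B4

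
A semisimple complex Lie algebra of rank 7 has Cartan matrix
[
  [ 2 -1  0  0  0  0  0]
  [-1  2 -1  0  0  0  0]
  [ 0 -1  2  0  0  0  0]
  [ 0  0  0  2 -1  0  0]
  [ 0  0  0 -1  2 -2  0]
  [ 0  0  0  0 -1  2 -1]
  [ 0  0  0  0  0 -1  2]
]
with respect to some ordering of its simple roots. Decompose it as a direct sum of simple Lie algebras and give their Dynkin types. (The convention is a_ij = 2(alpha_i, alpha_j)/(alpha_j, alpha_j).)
A_3 ⊕ F_4

The diagram associated to this matrix has two connected components: the simple roots {alpha_1, alpha_2, alpha_3} form a chain of 3 nodes with single edges (A_3), and {alpha_4, alpha_5, alpha_6, alpha_7} form a chain of 4 nodes with a double edge between the middle two (F_4). A semisimple Lie algebra decomposes uniquely as the direct sum of simple ideals, one per connected component of its Dynkin diagram, so g ≅ A_3 ⊕ F_4 (dimension 15 + 52 = 67).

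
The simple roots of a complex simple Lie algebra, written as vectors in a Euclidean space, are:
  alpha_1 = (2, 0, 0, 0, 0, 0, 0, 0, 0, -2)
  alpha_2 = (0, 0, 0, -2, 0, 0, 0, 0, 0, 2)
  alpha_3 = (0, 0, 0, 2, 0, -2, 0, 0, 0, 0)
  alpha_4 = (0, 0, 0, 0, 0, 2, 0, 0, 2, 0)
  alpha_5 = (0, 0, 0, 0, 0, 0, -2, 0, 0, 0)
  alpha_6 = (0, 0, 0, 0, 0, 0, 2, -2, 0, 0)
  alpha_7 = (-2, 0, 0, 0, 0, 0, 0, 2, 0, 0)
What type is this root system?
Compute the Cartan integers a_ij = 2(alpha_i, alpha_j)/(alpha_j, alpha_j); the resulting 7x7 Cartan matrix is
[[2, -1, 0, 0, 0, 0, -1], [-1, 2, -1, 0, 0, 0, 0], [0, -1, 2, -1, 0, 0, 0], [0, 0, -1, 2, 0, 0, 0], [0, 0, 0, 0, 2, -1, 0], [0, 0, 0, 0, -2, 2, -1], [-1, 0, 0, 0, 0, -1, 2]].
The roots have two lengths (squared-length ratio 2:1); the short ones are alpha_{5}. The associated Dynkin diagram is a chain of 7 nodes with a double edge at one end; the terminal node there is the unique short simple root (B_7), so the type is B_7 (the algebra so(15)).

B_7 (so(15))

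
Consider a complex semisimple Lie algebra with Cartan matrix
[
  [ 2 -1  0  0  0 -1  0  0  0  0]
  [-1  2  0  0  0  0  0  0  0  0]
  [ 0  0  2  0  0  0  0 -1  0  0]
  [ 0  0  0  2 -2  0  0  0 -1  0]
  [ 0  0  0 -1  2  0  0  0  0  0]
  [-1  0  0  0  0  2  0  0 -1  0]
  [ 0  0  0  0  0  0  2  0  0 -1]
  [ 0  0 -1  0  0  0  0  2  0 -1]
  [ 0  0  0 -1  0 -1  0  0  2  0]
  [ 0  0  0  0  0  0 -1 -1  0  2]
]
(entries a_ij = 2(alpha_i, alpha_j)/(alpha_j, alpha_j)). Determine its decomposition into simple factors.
The diagram associated to this matrix has two connected components: the simple roots {alpha_3, alpha_7, alpha_8, alpha_10} form a chain of 4 nodes with single edges (A_4), and {alpha_1, alpha_2, alpha_4, alpha_5, alpha_6, alpha_9} form a chain of 6 nodes with a double edge at one end; the terminal node there is the unique short simple root (B_6). A semisimple Lie algebra decomposes uniquely as the direct sum of simple ideals, one per connected component of its Dynkin diagram, so g ≅ A_4 ⊕ B_6 (dimension 24 + 78 = 102).

A_4 (sl(5)) + B_6 (so(13))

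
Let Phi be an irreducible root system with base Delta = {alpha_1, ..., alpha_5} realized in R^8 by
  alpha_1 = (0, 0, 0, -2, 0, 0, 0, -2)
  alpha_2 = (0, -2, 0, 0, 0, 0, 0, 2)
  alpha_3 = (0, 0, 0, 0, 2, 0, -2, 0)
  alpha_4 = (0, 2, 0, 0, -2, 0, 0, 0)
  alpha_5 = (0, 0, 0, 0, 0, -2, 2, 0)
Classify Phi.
Compute the Cartan integers a_ij = 2(alpha_i, alpha_j)/(alpha_j, alpha_j); the resulting 5x5 Cartan matrix is
[[2, -1, 0, 0, 0], [-1, 2, 0, -1, 0], [0, 0, 2, -1, -1], [0, -1, -1, 2, 0], [0, 0, -1, 0, 2]].
All simple roots have the same length, so the diagram is simply laced. The associated Dynkin diagram is a chain of 5 nodes with single edges (A_5), so the type is A_5 (the algebra sl(6)).

type A_5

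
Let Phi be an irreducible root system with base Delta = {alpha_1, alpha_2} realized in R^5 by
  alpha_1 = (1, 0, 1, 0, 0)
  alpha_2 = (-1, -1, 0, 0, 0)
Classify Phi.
A2

Compute the Cartan integers a_ij = 2(alpha_i, alpha_j)/(alpha_j, alpha_j); the resulting 2x2 Cartan matrix is
[[2, -1], [-1, 2]].
All simple roots have the same length, so the diagram is simply laced. The associated Dynkin diagram is a chain of 2 nodes with single edges (A_2), so the type is A_2 (the algebra sl(3)).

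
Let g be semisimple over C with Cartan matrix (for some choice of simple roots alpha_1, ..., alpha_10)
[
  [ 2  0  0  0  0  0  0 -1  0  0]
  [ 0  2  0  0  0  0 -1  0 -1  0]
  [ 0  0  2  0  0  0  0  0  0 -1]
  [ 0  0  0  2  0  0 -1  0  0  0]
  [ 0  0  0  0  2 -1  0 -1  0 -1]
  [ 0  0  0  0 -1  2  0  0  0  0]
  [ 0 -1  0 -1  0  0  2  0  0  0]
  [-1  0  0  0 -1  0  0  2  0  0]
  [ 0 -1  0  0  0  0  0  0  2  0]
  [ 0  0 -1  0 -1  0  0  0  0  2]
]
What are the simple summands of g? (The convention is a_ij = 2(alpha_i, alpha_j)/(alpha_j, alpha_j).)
The diagram associated to this matrix has two connected components: the simple roots {alpha_2, alpha_4, alpha_7, alpha_9} form a chain of 4 nodes with single edges (A_4), and {alpha_1, alpha_3, alpha_5, alpha_6, alpha_8, alpha_10} form a chain of 5 nodes with one extra node attached to the third node from one end (E_6). A semisimple Lie algebra decomposes uniquely as the direct sum of simple ideals, one per connected component of its Dynkin diagram, so g ≅ A_4 ⊕ E_6 (dimension 24 + 78 = 102).

type A_4 + type E_6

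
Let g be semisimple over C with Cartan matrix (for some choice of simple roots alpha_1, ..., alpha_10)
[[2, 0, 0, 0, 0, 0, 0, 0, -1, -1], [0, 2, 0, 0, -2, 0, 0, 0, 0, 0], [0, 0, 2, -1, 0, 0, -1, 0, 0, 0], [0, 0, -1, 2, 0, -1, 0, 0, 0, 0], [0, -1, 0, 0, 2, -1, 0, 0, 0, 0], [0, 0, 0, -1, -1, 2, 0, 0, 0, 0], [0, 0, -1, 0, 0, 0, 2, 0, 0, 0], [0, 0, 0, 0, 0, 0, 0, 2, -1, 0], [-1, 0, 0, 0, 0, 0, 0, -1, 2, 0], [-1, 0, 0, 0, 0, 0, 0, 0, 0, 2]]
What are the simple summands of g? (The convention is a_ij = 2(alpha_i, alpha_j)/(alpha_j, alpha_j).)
A4 + C6

The diagram associated to this matrix has two connected components: the simple roots {alpha_1, alpha_8, alpha_9, alpha_10} form a chain of 4 nodes with single edges (A_4), and {alpha_2, alpha_3, alpha_4, alpha_5, alpha_6, alpha_7} form a chain of 6 nodes with a double edge at one end; the terminal node there is the unique long simple root (C_6). A semisimple Lie algebra decomposes uniquely as the direct sum of simple ideals, one per connected component of its Dynkin diagram, so g ≅ A_4 ⊕ C_6 (dimension 24 + 78 = 102).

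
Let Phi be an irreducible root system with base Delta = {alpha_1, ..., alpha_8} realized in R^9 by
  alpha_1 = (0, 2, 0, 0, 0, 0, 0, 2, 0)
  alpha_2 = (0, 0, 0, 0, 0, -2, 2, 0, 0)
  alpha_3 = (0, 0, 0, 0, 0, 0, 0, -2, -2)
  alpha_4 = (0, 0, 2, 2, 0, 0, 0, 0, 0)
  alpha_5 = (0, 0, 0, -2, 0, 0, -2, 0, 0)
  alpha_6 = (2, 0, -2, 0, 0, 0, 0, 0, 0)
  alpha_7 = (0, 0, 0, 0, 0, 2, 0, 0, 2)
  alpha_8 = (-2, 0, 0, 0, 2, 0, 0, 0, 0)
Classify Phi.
type A_8

Compute the Cartan integers a_ij = 2(alpha_i, alpha_j)/(alpha_j, alpha_j); the resulting 8x8 Cartan matrix is
[[2, 0, -1, 0, 0, 0, 0, 0], [0, 2, 0, 0, -1, 0, -1, 0], [-1, 0, 2, 0, 0, 0, -1, 0], [0, 0, 0, 2, -1, -1, 0, 0], [0, -1, 0, -1, 2, 0, 0, 0], [0, 0, 0, -1, 0, 2, 0, -1], [0, -1, -1, 0, 0, 0, 2, 0], [0, 0, 0, 0, 0, -1, 0, 2]].
All simple roots have the same length, so the diagram is simply laced. The associated Dynkin diagram is a chain of 8 nodes with single edges (A_8), so the type is A_8 (the algebra sl(9)).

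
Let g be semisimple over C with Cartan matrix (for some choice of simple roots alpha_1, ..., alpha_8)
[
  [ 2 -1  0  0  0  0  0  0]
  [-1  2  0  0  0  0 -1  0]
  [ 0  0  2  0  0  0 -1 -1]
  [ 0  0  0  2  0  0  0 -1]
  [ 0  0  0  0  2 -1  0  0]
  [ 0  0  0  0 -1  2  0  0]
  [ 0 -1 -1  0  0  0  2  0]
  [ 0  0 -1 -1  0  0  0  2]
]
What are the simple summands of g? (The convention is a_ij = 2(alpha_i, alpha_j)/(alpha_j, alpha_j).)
The diagram associated to this matrix has two connected components: the simple roots {alpha_5, alpha_6} form a chain of 2 nodes with single edges (A_2), and {alpha_1, alpha_2, alpha_3, alpha_4, alpha_7, alpha_8} form a chain of 6 nodes with single edges (A_6). A semisimple Lie algebra decomposes uniquely as the direct sum of simple ideals, one per connected component of its Dynkin diagram, so g ≅ A_2 ⊕ A_6 (dimension 8 + 48 = 56).

A2 ⊕ A6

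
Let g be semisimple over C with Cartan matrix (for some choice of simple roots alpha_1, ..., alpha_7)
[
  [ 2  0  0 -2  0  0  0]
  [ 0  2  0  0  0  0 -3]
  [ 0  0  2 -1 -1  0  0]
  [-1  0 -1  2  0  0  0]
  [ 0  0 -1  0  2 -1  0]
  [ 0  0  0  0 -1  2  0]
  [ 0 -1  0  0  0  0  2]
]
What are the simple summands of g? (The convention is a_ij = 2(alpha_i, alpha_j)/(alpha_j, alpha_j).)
type C_5 + type G_2

The diagram associated to this matrix has two connected components: the simple roots {alpha_1, alpha_3, alpha_4, alpha_5, alpha_6} form a chain of 5 nodes with a double edge at one end; the terminal node there is the unique long simple root (C_5), and {alpha_2, alpha_7} form two nodes joined by a triple edge (G_2). A semisimple Lie algebra decomposes uniquely as the direct sum of simple ideals, one per connected component of its Dynkin diagram, so g ≅ C_5 ⊕ G_2 (dimension 55 + 14 = 69).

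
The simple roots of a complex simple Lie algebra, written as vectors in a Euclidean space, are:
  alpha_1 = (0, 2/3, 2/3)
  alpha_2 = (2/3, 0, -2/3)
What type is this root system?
Compute the Cartan integers a_ij = 2(alpha_i, alpha_j)/(alpha_j, alpha_j); the resulting 2x2 Cartan matrix is
[[2, -1], [-1, 2]].
All simple roots have the same length, so the diagram is simply laced. The associated Dynkin diagram is a chain of 2 nodes with single edges (A_2), so the type is A_2 (the algebra sl(3)).

A_2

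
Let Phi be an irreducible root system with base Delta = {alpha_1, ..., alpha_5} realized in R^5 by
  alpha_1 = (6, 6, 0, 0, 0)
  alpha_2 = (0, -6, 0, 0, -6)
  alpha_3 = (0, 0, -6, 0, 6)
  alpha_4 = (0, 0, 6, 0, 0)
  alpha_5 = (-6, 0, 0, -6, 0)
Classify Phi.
Compute the Cartan integers a_ij = 2(alpha_i, alpha_j)/(alpha_j, alpha_j); the resulting 5x5 Cartan matrix is
[[2, -1, 0, 0, -1], [-1, 2, -1, 0, 0], [0, -1, 2, -2, 0], [0, 0, -1, 2, 0], [-1, 0, 0, 0, 2]].
The roots have two lengths (squared-length ratio 2:1); the short ones are alpha_{4}. The associated Dynkin diagram is a chain of 5 nodes with a double edge at one end; the terminal node there is the unique short simple root (B_5), so the type is B_5 (the algebra so(11)).

B5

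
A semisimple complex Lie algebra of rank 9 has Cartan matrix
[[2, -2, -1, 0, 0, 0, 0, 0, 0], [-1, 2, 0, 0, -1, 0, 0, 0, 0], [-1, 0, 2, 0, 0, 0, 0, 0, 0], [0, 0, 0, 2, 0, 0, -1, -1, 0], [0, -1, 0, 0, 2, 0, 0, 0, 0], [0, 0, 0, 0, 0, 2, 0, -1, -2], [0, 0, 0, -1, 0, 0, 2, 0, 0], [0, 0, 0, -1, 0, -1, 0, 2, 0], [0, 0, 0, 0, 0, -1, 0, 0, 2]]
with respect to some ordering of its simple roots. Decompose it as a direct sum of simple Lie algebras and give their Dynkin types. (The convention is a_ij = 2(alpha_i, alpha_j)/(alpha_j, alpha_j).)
The diagram associated to this matrix has two connected components: the simple roots {alpha_4, alpha_6, alpha_7, alpha_8, alpha_9} form a chain of 5 nodes with a double edge at one end; the terminal node there is the unique short simple root (B_5), and {alpha_1, alpha_2, alpha_3, alpha_5} form a chain of 4 nodes with a double edge between the middle two (F_4). A semisimple Lie algebra decomposes uniquely as the direct sum of simple ideals, one per connected component of its Dynkin diagram, so g ≅ B_5 ⊕ F_4 (dimension 55 + 52 = 107).

type B_5 + type F_4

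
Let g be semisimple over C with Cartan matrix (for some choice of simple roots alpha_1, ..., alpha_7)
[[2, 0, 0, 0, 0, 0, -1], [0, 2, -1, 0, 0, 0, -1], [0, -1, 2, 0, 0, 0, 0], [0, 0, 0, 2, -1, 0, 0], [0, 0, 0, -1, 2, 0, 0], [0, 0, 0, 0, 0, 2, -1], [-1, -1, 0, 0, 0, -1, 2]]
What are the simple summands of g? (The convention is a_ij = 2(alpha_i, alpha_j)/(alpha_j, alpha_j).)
The diagram associated to this matrix has two connected components: the simple roots {alpha_4, alpha_5} form a chain of 2 nodes with single edges (A_2), and {alpha_1, alpha_2, alpha_3, alpha_6, alpha_7} form a chain of 3 nodes with a fork of two nodes at one end (D_5). A semisimple Lie algebra decomposes uniquely as the direct sum of simple ideals, one per connected component of its Dynkin diagram, so g ≅ A_2 ⊕ D_5 (dimension 8 + 45 = 53).

type A_2 + type D_5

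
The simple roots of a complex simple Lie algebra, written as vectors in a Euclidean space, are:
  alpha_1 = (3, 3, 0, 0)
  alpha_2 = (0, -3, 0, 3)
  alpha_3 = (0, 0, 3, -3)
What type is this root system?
A_3

Compute the Cartan integers a_ij = 2(alpha_i, alpha_j)/(alpha_j, alpha_j); the resulting 3x3 Cartan matrix is
[[2, -1, 0], [-1, 2, -1], [0, -1, 2]].
All simple roots have the same length, so the diagram is simply laced. The associated Dynkin diagram is a chain of 3 nodes with single edges (A_3), so the type is A_3 (the algebra sl(4)).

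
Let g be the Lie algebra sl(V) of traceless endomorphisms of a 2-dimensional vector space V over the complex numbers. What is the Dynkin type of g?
A_1 (sl(2))

This is sl(2), which has dimension 2^2 - 1 = 3 and rank 2 - 1 = 1 (a Cartan subalgebra is the diagonal traceless matrices). In the classification of classical Lie algebras, the special linear algebra sl(n+1) has type A_n; here n = 1, so the Dynkin diagram is a chain of 1 nodes with single edges (A_1). Hence the type is A_1.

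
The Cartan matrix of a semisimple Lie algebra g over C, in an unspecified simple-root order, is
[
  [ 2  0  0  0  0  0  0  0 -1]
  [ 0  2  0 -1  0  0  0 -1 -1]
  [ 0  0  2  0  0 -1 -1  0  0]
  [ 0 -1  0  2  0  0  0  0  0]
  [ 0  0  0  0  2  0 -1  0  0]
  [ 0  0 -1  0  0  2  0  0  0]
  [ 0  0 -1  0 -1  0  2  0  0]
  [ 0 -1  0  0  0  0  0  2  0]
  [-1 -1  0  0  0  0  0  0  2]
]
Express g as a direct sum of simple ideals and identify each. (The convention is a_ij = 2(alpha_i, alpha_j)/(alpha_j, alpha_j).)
A_4 + D_5

The diagram associated to this matrix has two connected components: the simple roots {alpha_3, alpha_5, alpha_6, alpha_7} form a chain of 4 nodes with single edges (A_4), and {alpha_1, alpha_2, alpha_4, alpha_8, alpha_9} form a chain of 3 nodes with a fork of two nodes at one end (D_5). A semisimple Lie algebra decomposes uniquely as the direct sum of simple ideals, one per connected component of its Dynkin diagram, so g ≅ A_4 ⊕ D_5 (dimension 24 + 45 = 69).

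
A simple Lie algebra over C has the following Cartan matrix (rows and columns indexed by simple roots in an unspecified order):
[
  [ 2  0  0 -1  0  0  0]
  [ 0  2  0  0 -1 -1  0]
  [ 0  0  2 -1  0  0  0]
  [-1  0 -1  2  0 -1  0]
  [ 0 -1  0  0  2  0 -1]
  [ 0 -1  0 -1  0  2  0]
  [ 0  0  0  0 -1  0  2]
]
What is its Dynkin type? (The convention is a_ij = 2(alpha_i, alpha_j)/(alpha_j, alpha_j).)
D7

The matrix has rank 7 with 2's on the diagonal. Reading the off-diagonal entries as Dynkin edges (a single edge where a_ij = a_ji = -1; a double or triple edge where a_ij * a_ji = 2 or 3), the diagram is a chain of 5 nodes with a fork of two nodes at one end (D_7). One simple-root ordering that puts it in standard form is (alpha_7, alpha_5, alpha_2, alpha_6, alpha_4, alpha_3, alpha_1). So the algebra is type D_7, i.e. so(14).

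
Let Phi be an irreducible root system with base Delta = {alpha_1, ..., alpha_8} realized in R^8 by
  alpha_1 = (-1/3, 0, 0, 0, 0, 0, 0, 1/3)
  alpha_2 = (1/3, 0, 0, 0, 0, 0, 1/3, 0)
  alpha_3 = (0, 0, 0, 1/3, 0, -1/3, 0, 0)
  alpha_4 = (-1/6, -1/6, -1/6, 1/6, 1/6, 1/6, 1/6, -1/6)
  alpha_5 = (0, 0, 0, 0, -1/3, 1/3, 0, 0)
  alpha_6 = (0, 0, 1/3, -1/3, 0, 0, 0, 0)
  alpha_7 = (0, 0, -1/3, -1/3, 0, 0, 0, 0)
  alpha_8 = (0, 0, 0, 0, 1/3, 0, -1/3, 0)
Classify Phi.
Compute the Cartan integers a_ij = 2(alpha_i, alpha_j)/(alpha_j, alpha_j); the resulting 8x8 Cartan matrix is
[[2, -1, 0, 0, 0, 0, 0, 0], [-1, 2, 0, 0, 0, 0, 0, -1], [0, 0, 2, 0, -1, -1, -1, 0], [0, 0, 0, 2, 0, -1, 0, 0], [0, 0, -1, 0, 2, 0, 0, -1], [0, 0, -1, -1, 0, 2, 0, 0], [0, 0, -1, 0, 0, 0, 2, 0], [0, -1, 0, 0, -1, 0, 0, 2]].
All simple roots have the same length, so the diagram is simply laced. The associated Dynkin diagram is a chain of 7 nodes with one extra node attached to the third node from one end (E_8), so the type is E_8.

type E_8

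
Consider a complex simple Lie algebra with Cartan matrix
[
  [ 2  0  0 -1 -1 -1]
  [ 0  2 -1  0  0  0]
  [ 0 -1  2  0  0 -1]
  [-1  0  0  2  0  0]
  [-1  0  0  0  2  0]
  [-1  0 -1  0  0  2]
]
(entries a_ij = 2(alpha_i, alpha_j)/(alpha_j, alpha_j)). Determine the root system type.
The matrix has rank 6 with 2's on the diagonal. Reading the off-diagonal entries as Dynkin edges (a single edge where a_ij = a_ji = -1; a double or triple edge where a_ij * a_ji = 2 or 3), the diagram is a chain of 4 nodes with a fork of two nodes at one end (D_6). One simple-root ordering that puts it in standard form is (alpha_2, alpha_3, alpha_6, alpha_1, alpha_5, alpha_4). So the algebra is type D_6, i.e. so(12).

D6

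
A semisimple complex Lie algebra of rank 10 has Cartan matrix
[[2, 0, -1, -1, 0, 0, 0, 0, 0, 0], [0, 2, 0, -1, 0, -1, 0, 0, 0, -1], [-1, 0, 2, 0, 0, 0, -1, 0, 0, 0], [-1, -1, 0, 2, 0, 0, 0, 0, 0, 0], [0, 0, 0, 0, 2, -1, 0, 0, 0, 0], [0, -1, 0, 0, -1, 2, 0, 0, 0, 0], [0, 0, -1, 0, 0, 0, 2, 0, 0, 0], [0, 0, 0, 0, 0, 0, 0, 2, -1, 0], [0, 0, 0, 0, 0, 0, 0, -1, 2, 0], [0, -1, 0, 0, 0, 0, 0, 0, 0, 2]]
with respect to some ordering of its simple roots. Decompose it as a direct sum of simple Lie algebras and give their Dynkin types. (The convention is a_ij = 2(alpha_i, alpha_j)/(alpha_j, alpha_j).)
The diagram associated to this matrix has two connected components: the simple roots {alpha_8, alpha_9} form a chain of 2 nodes with single edges (A_2), and {alpha_1, alpha_2, alpha_3, alpha_4, alpha_5, alpha_6, alpha_7, alpha_10} form a chain of 7 nodes with one extra node attached to the third node from one end (E_8). A semisimple Lie algebra decomposes uniquely as the direct sum of simple ideals, one per connected component of its Dynkin diagram, so g ≅ A_2 ⊕ E_8 (dimension 8 + 248 = 256).

A2 + E8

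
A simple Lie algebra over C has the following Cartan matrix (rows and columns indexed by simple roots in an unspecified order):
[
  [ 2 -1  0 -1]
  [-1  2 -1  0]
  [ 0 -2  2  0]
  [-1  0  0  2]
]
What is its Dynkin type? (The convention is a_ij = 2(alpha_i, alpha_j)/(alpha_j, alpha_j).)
type C_4

The matrix has rank 4 with 2's on the diagonal. Reading the off-diagonal entries as Dynkin edges (a single edge where a_ij = a_ji = -1; a double or triple edge where a_ij * a_ji = 2 or 3), the diagram is a chain of 4 nodes with a double edge at one end; the terminal node there is the unique long simple root (C_4). One simple-root ordering that puts it in standard form is (alpha_4, alpha_1, alpha_2, alpha_3). So the algebra is type C_4, i.e. sp(8).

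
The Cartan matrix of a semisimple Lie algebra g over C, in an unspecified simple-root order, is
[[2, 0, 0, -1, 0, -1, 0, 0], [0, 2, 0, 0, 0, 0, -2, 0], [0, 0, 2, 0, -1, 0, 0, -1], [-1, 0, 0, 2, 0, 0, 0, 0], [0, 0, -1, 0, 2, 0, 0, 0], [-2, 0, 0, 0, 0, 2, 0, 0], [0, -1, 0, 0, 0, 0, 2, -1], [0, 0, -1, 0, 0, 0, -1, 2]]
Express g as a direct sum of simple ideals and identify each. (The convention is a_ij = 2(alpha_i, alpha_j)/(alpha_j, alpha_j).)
C_3 (sp(6)) ⊕ C_5 (sp(10))

The diagram associated to this matrix has two connected components: the simple roots {alpha_1, alpha_4, alpha_6} form a chain of 3 nodes with a double edge at one end; the terminal node there is the unique long simple root (C_3), and {alpha_2, alpha_3, alpha_5, alpha_7, alpha_8} form a chain of 5 nodes with a double edge at one end; the terminal node there is the unique long simple root (C_5). A semisimple Lie algebra decomposes uniquely as the direct sum of simple ideals, one per connected component of its Dynkin diagram, so g ≅ C_3 ⊕ C_5 (dimension 21 + 55 = 76).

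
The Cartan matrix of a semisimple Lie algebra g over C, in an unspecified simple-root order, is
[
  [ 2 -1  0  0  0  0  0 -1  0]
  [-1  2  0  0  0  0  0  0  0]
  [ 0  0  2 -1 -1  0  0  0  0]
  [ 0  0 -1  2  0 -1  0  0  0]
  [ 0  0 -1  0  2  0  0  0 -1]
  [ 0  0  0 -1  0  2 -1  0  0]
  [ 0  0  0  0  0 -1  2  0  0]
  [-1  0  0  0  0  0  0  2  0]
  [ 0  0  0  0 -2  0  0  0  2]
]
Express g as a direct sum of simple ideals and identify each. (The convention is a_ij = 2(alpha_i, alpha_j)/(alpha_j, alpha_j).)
A_3 (sl(4)) + C_6 (sp(12))

The diagram associated to this matrix has two connected components: the simple roots {alpha_1, alpha_2, alpha_8} form a chain of 3 nodes with single edges (A_3), and {alpha_3, alpha_4, alpha_5, alpha_6, alpha_7, alpha_9} form a chain of 6 nodes with a double edge at one end; the terminal node there is the unique long simple root (C_6). A semisimple Lie algebra decomposes uniquely as the direct sum of simple ideals, one per connected component of its Dynkin diagram, so g ≅ A_3 ⊕ C_6 (dimension 15 + 78 = 93).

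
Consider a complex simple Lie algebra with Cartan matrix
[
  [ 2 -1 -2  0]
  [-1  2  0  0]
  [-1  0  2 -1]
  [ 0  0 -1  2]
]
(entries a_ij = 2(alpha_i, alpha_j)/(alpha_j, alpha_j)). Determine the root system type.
The matrix has rank 4 with 2's on the diagonal. Reading the off-diagonal entries as Dynkin edges (a single edge where a_ij = a_ji = -1; a double or triple edge where a_ij * a_ji = 2 or 3), the diagram is a chain of 4 nodes with a double edge between the middle two (F_4). One simple-root ordering that puts it in standard form is (alpha_2, alpha_1, alpha_3, alpha_4). So the algebra is type F_4.

type F_4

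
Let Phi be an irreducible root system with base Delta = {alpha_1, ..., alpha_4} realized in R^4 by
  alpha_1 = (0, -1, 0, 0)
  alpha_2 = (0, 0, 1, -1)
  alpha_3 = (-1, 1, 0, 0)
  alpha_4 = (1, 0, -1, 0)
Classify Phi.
type B_4

Compute the Cartan integers a_ij = 2(alpha_i, alpha_j)/(alpha_j, alpha_j); the resulting 4x4 Cartan matrix is
[[2, 0, -1, 0], [0, 2, 0, -1], [-2, 0, 2, -1], [0, -1, -1, 2]].
The roots have two lengths (squared-length ratio 2:1); the short ones are alpha_{1}. The associated Dynkin diagram is a chain of 4 nodes with a double edge at one end; the terminal node there is the unique short simple root (B_4), so the type is B_4 (the algebra so(9)).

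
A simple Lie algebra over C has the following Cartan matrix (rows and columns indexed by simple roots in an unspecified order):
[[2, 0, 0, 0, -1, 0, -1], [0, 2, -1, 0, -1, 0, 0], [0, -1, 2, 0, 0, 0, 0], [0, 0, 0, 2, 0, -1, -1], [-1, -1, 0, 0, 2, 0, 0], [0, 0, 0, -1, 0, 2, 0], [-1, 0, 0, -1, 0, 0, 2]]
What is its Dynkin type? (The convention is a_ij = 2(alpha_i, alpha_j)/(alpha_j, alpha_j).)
A_7

The matrix has rank 7 with 2's on the diagonal. Reading the off-diagonal entries as Dynkin edges (a single edge where a_ij = a_ji = -1; a double or triple edge where a_ij * a_ji = 2 or 3), the diagram is a chain of 7 nodes with single edges (A_7). One simple-root ordering that puts it in standard form is (alpha_3, alpha_2, alpha_5, alpha_1, alpha_7, alpha_4, alpha_6). So the algebra is type A_7, i.e. sl(8).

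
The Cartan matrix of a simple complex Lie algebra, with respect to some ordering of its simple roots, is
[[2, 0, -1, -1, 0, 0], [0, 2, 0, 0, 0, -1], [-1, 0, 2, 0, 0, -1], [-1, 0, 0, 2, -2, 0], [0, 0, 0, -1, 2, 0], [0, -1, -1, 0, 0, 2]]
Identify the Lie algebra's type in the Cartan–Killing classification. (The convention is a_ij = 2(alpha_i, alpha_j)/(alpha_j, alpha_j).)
B_6

The matrix has rank 6 with 2's on the diagonal. Reading the off-diagonal entries as Dynkin edges (a single edge where a_ij = a_ji = -1; a double or triple edge where a_ij * a_ji = 2 or 3), the diagram is a chain of 6 nodes with a double edge at one end; the terminal node there is the unique short simple root (B_6). One simple-root ordering that puts it in standard form is (alpha_2, alpha_6, alpha_3, alpha_1, alpha_4, alpha_5). So the algebra is type B_6, i.e. so(13).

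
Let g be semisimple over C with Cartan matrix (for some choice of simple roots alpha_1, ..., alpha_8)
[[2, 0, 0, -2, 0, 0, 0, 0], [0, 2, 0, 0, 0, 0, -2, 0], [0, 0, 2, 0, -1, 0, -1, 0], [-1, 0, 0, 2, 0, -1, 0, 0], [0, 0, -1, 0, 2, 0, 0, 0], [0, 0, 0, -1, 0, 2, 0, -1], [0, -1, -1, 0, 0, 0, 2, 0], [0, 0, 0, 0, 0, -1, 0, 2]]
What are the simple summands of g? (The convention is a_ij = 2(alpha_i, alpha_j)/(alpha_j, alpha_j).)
C_4 (sp(8)) + C_4 (sp(8))

The diagram associated to this matrix has two connected components: the simple roots {alpha_1, alpha_4, alpha_6, alpha_8} form a chain of 4 nodes with a double edge at one end; the terminal node there is the unique long simple root (C_4), and {alpha_2, alpha_3, alpha_5, alpha_7} form a chain of 4 nodes with a double edge at one end; the terminal node there is the unique long simple root (C_4). A semisimple Lie algebra decomposes uniquely as the direct sum of simple ideals, one per connected component of its Dynkin diagram, so g ≅ C_4 ⊕ C_4 (dimension 36 + 36 = 72).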